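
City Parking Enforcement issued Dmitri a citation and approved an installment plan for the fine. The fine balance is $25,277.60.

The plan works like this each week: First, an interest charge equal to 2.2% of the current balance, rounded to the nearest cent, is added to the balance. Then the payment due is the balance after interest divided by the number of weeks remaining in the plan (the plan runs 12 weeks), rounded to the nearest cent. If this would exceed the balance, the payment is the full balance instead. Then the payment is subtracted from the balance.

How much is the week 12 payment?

$2,735.06

# | Opening | Interest | Payment | End bal
1 | $25,277.60 | $556.11 | $2,152.81 | $23,680.90
2 | $23,680.90 | $520.98 | $2,200.17 | $22,001.71
3 | $22,001.71 | $484.04 | $2,248.58 | $20,237.17
4 | $20,237.17 | $445.22 | $2,298.04 | $18,384.35
5 | $18,384.35 | $404.46 | $2,348.60 | $16,440.21
6 | $16,440.21 | $361.68 | $2,400.27 | $14,401.62
7 | $14,401.62 | $316.84 | $2,453.08 | $12,265.38
8 | $12,265.38 | $269.84 | $2,507.04 | $10,028.18
9 | $10,028.18 | $220.62 | $2,562.20 | $7,686.60
10 | $7,686.60 | $169.11 | $2,618.57 | $5,237.14
11 | $5,237.14 | $115.22 | $2,676.18 | $2,676.18
12 | $2,676.18 | $58.88 | $2,735.06 | $0.00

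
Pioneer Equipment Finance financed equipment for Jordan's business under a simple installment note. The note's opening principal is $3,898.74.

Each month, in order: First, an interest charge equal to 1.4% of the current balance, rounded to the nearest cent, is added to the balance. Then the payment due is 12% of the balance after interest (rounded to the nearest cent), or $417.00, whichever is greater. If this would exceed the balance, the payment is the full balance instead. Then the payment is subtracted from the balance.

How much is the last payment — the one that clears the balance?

$382.39

Month 1: opening $3,898.74; interest $54.58 → $3,953.32; payment $474.40; balance $3,478.92
Month 2: opening $3,478.92; interest $48.70 → $3,527.62; payment $423.31; balance $3,104.31
Month 3: opening $3,104.31; interest $43.46 → $3,147.77; payment $417.00; balance $2,730.77
Month 4: opening $2,730.77; interest $38.23 → $2,769.00; payment $417.00; balance $2,352.00
Month 5: opening $2,352.00; interest $32.93 → $2,384.93; payment $417.00; balance $1,967.93
Month 6: opening $1,967.93; interest $27.55 → $1,995.48; payment $417.00; balance $1,578.48
Month 7: opening $1,578.48; interest $22.10 → $1,600.58; payment $417.00; balance $1,183.58
Month 8: opening $1,183.58; interest $16.57 → $1,200.15; payment $417.00; balance $783.15
Month 9: opening $783.15; interest $10.96 → $794.11; payment $417.00; balance $377.11
Month 10: opening $377.11; interest $5.28 → $382.39; payment $382.39; balance $0.00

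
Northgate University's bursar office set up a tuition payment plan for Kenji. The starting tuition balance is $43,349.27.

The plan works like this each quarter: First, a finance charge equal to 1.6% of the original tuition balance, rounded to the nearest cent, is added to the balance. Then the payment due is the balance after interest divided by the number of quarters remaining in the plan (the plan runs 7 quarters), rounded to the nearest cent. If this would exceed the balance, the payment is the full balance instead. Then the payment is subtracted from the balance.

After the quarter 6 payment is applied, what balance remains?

$7,297.54

Quarter 1: $43,349.27 +$693.59 interest = $44,042.86; pay $6,291.84 → $37,751.02
Quarter 2: $37,751.02 +$693.59 interest = $38,444.61; pay $6,407.44 → $32,037.17
Quarter 3: $32,037.17 +$693.59 interest = $32,730.76; pay $6,546.15 → $26,184.61
Quarter 4: $26,184.61 +$693.59 interest = $26,878.20; pay $6,719.55 → $20,158.65
Quarter 5: $20,158.65 +$693.59 interest = $20,852.24; pay $6,950.75 → $13,901.49
Quarter 6: $13,901.49 +$693.59 interest = $14,595.08; pay $7,297.54 → $7,297.54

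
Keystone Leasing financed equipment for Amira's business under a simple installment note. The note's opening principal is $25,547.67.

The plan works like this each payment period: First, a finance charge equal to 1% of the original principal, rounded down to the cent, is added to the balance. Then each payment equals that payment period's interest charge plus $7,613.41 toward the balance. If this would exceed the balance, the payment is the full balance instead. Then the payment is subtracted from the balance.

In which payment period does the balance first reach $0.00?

4

Payment period 1: $25,547.67 +$255.47 interest = $25,803.14; pay $7,868.88 → $17,934.26
Payment period 2: $17,934.26 +$255.47 interest = $18,189.73; pay $7,868.88 → $10,320.85
Payment period 3: $10,320.85 +$255.47 interest = $10,576.32; pay $7,868.88 → $2,707.44
Payment period 4: $2,707.44 +$255.47 interest = $2,962.91; pay $2,962.91 → $0.00
Balance reaches $0.00 in payment period 4.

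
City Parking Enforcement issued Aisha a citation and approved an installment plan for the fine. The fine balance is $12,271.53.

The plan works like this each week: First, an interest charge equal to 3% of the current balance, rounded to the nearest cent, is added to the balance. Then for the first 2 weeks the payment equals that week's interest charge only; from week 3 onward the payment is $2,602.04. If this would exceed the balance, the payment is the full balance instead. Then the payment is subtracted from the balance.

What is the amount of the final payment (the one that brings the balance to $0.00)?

Week 1: $12,271.53 +$368.15 interest = $12,639.68; pay $368.15 → $12,271.53
Week 2: $12,271.53 +$368.15 interest = $12,639.68; pay $368.15 → $12,271.53
Week 3: $12,271.53 +$368.15 interest = $12,639.68; pay $2,602.04 → $10,037.64
Week 4: $10,037.64 +$301.13 interest = $10,338.77; pay $2,602.04 → $7,736.73
Week 5: $7,736.73 +$232.10 interest = $7,968.83; pay $2,602.04 → $5,366.79
Week 6: $5,366.79 +$161.00 interest = $5,527.79; pay $2,602.04 → $2,925.75
Week 7: $2,925.75 +$87.77 interest = $3,013.52; pay $2,602.04 → $411.48
Week 8: $411.48 +$12.34 interest = $423.82; pay $423.82 → $0.00

$423.82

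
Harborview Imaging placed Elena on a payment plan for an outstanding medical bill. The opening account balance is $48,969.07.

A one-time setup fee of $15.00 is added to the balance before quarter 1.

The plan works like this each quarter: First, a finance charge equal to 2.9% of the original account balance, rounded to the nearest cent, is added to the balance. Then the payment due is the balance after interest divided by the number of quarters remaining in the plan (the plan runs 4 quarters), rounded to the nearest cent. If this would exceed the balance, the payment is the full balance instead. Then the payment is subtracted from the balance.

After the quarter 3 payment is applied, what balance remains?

$13,784.46

# | Opening | Interest | Payment | End bal
1 | $48,984.07 | $1,420.10 | $12,601.04 | $37,803.13
2 | $37,803.13 | $1,420.10 | $13,074.41 | $26,148.82
3 | $26,148.82 | $1,420.10 | $13,784.46 | $13,784.46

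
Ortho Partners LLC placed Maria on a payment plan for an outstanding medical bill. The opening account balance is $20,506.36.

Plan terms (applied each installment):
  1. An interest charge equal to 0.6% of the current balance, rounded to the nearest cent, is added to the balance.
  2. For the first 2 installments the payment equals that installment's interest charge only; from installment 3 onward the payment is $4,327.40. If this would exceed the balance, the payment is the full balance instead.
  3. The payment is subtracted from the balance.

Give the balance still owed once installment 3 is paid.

Installment 1: $20,506.36 +$123.04 interest = $20,629.40; pay $123.04 → $20,506.36
Installment 2: $20,506.36 +$123.04 interest = $20,629.40; pay $123.04 → $20,506.36
Installment 3: $20,506.36 +$123.04 interest = $20,629.40; pay $4,327.40 → $16,302.00

$16,302.00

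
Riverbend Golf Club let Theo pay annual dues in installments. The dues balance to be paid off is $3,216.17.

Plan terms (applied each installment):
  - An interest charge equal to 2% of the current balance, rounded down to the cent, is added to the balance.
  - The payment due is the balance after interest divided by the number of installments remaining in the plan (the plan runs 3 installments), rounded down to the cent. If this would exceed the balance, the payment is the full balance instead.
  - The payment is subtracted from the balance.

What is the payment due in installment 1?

Installment 1: opening $3,216.17; interest $64.32 → $3,280.49; payment $1,093.49; balance $2,187.00

$1,093.49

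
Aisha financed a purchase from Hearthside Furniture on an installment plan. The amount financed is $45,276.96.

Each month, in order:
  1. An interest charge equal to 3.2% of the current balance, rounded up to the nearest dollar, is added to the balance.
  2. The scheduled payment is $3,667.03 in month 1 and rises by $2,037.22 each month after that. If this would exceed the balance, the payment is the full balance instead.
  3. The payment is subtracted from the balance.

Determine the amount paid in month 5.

Month 1: opening $45,276.96; interest $1,449.00 → $46,725.96; payment $3,667.03; balance $43,058.93
Month 2: opening $43,058.93; interest $1,378.00 → $44,436.93; payment $5,704.25; balance $38,732.68
Month 3: opening $38,732.68; interest $1,240.00 → $39,972.68; payment $7,741.47; balance $32,231.21
Month 4: opening $32,231.21; interest $1,032.00 → $33,263.21; payment $9,778.69; balance $23,484.52
Month 5: opening $23,484.52; interest $752.00 → $24,236.52; payment $11,815.91; balance $12,420.61

$11,815.91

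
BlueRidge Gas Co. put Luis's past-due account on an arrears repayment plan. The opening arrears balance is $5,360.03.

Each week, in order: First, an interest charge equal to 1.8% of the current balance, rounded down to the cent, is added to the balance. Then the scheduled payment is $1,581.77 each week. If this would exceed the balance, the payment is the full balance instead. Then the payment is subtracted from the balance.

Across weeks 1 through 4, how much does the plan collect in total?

Week 1: opening $5,360.03; interest $96.48 → $5,456.51; payment $1,581.77; balance $3,874.74
Week 2: opening $3,874.74; interest $69.74 → $3,944.48; payment $1,581.77; balance $2,362.71
Week 3: opening $2,362.71; interest $42.52 → $2,405.23; payment $1,581.77; balance $823.46
Week 4: opening $823.46; interest $14.82 → $838.28; payment $838.28; balance $0.00
Total paid: $5,583.59

$5,583.59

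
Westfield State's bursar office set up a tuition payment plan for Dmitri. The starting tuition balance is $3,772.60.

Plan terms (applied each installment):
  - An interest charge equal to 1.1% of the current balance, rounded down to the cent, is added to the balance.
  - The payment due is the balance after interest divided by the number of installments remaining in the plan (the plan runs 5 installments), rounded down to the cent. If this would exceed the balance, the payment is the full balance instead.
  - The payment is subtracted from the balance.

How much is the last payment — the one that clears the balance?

Installment 1: opening $3,772.60; interest $41.49 → $3,814.09; payment $762.81; balance $3,051.28
Installment 2: opening $3,051.28; interest $33.56 → $3,084.84; payment $771.21; balance $2,313.63
Installment 3: opening $2,313.63; interest $25.44 → $2,339.07; payment $779.69; balance $1,559.38
Installment 4: opening $1,559.38; interest $17.15 → $1,576.53; payment $788.26; balance $788.27
Installment 5: opening $788.27; interest $8.67 → $796.94; payment $796.94; balance $0.00

$796.94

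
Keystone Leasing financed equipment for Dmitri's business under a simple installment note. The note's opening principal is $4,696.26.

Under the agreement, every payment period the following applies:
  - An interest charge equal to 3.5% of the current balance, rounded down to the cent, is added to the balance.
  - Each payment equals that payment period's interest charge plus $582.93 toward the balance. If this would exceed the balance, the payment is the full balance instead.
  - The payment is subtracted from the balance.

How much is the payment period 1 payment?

$747.29

# | Opening | Interest | Payment | End bal
1 | $4,696.26 | $164.36 | $747.29 | $4,113.33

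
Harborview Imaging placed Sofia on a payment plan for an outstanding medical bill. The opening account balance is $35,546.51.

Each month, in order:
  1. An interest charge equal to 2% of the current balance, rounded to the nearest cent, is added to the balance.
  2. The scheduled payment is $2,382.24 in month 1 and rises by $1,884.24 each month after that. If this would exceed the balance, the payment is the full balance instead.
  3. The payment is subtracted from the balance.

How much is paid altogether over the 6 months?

$38,532.02

# | Opening | Interest | Payment | End bal
1 | $35,546.51 | $710.93 | $2,382.24 | $33,875.20
2 | $33,875.20 | $677.50 | $4,266.48 | $30,286.22
3 | $30,286.22 | $605.72 | $6,150.72 | $24,741.22
4 | $24,741.22 | $494.82 | $8,034.96 | $17,201.08
5 | $17,201.08 | $344.02 | $9,919.20 | $7,625.90
6 | $7,625.90 | $152.52 | $7,778.42 | $0.00
Total paid: $38,532.02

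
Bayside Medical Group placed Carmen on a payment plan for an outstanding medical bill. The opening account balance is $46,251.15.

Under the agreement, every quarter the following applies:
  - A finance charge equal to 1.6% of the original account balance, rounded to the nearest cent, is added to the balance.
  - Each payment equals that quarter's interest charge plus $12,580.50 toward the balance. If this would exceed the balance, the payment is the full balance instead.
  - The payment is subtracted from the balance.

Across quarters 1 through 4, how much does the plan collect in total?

Quarter 1: opening $46,251.15; interest $740.02 → $46,991.17; payment $13,320.52; balance $33,670.65
Quarter 2: opening $33,670.65; interest $740.02 → $34,410.67; payment $13,320.52; balance $21,090.15
Quarter 3: opening $21,090.15; interest $740.02 → $21,830.17; payment $13,320.52; balance $8,509.65
Quarter 4: opening $8,509.65; interest $740.02 → $9,249.67; payment $9,249.67; balance $0.00
Total paid: $49,211.23

$49,211.23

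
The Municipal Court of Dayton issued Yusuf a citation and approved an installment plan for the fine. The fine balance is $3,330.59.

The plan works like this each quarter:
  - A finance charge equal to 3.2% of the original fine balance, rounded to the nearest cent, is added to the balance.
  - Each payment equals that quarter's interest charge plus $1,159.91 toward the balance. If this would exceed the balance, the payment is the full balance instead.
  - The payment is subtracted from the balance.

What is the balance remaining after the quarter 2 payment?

Quarter 1: $3,330.59 +$106.58 interest = $3,437.17; pay $1,266.49 → $2,170.68
Quarter 2: $2,170.68 +$106.58 interest = $2,277.26; pay $1,266.49 → $1,010.77

$1,010.77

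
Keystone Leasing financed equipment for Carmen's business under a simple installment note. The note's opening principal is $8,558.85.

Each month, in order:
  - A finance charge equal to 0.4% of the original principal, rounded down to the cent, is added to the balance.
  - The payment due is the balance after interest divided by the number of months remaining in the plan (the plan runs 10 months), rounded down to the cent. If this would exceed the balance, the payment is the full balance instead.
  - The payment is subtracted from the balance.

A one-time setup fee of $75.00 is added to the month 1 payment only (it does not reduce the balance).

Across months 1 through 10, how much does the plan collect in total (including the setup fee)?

Month 1: opening $8,558.85; interest $34.23 → $8,593.08; payment $859.30 (+ $75.00 fee); balance $7,733.78
Month 2: opening $7,733.78; interest $34.23 → $7,768.01; payment $863.11; balance $6,904.90
Month 3: opening $6,904.90; interest $34.23 → $6,939.13; payment $867.39; balance $6,071.74
Month 4: opening $6,071.74; interest $34.23 → $6,105.97; payment $872.28; balance $5,233.69
Month 5: opening $5,233.69; interest $34.23 → $5,267.92; payment $877.98; balance $4,389.94
Month 6: opening $4,389.94; interest $34.23 → $4,424.17; payment $884.83; balance $3,539.34
Month 7: opening $3,539.34; interest $34.23 → $3,573.57; payment $893.39; balance $2,680.18
Month 8: opening $2,680.18; interest $34.23 → $2,714.41; payment $904.80; balance $1,809.61
Month 9: opening $1,809.61; interest $34.23 → $1,843.84; payment $921.92; balance $921.92
Month 10: opening $921.92; interest $34.23 → $956.15; payment $956.15; balance $0.00
Total paid: $8,976.15

$8,976.15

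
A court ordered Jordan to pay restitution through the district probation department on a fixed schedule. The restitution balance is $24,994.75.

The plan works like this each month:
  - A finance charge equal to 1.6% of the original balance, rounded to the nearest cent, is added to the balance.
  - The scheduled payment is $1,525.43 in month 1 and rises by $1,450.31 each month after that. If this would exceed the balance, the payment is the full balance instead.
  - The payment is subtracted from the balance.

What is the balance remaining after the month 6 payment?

# | Opening | Interest | Payment | End bal
1 | $24,994.75 | $399.92 | $1,525.43 | $23,869.24
2 | $23,869.24 | $399.92 | $2,975.74 | $21,293.42
3 | $21,293.42 | $399.92 | $4,426.05 | $17,267.29
4 | $17,267.29 | $399.92 | $5,876.36 | $11,790.85
5 | $11,790.85 | $399.92 | $7,326.67 | $4,864.10
6 | $4,864.10 | $399.92 | $5,264.02 | $0.00

$0.00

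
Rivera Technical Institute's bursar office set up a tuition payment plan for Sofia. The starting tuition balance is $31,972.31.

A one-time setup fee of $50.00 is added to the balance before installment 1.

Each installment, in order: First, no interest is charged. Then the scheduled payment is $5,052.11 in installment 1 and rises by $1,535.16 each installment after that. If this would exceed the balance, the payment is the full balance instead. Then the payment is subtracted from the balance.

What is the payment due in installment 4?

Installment 1: opening $32,022.31; payment $5,052.11; balance $26,970.20
Installment 2: opening $26,970.20; payment $6,587.27; balance $20,382.93
Installment 3: opening $20,382.93; payment $8,122.43; balance $12,260.50
Installment 4: opening $12,260.50; payment $9,657.59; balance $2,602.91

$9,657.59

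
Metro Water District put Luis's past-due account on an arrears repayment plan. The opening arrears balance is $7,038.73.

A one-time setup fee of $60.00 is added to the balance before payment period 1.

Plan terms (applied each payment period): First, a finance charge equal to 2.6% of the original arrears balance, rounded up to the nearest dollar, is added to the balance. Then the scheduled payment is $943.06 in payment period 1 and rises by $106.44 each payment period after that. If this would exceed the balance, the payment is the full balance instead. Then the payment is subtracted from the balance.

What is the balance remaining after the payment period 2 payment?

$5,474.17

# | Opening | Interest | Payment | End bal
1 | $7,098.73 | $184.00 | $943.06 | $6,339.67
2 | $6,339.67 | $184.00 | $1,049.50 | $5,474.17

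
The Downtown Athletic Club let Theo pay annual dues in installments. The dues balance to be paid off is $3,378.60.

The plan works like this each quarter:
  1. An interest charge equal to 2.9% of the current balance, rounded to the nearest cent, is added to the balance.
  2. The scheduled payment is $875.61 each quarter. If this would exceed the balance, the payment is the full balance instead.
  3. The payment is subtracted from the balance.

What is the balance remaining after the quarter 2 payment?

$1,800.79

Quarter 1: $3,378.60 +$97.98 interest = $3,476.58; pay $875.61 → $2,600.97
Quarter 2: $2,600.97 +$75.43 interest = $2,676.40; pay $875.61 → $1,800.79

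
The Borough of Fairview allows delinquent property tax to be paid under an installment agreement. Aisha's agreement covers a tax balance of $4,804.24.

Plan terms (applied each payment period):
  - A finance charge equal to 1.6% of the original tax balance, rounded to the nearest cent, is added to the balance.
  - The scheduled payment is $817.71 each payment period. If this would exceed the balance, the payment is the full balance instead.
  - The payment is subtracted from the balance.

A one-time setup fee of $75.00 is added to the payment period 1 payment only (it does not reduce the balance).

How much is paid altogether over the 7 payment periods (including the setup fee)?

$5,417.33

# | Opening | Interest | Payment | Fee | End bal
1 | $4,804.24 | $76.87 | $817.71 | $75.00 | $4,063.40
2 | $4,063.40 | $76.87 | $817.71 | — | $3,322.56
3 | $3,322.56 | $76.87 | $817.71 | — | $2,581.72
4 | $2,581.72 | $76.87 | $817.71 | — | $1,840.88
5 | $1,840.88 | $76.87 | $817.71 | — | $1,100.04
6 | $1,100.04 | $76.87 | $817.71 | — | $359.20
7 | $359.20 | $76.87 | $436.07 | — | $0.00
Total paid: $5,417.33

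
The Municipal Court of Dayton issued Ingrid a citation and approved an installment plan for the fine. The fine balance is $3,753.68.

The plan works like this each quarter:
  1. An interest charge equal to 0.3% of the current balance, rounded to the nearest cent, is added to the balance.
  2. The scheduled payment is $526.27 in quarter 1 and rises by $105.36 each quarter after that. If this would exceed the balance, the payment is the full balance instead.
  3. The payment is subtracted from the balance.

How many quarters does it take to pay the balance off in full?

6

# | Opening | Interest | Payment | End bal
1 | $3,753.68 | $11.26 | $526.27 | $3,238.67
2 | $3,238.67 | $9.72 | $631.63 | $2,616.76
3 | $2,616.76 | $7.85 | $736.99 | $1,887.62
4 | $1,887.62 | $5.66 | $842.35 | $1,050.93
5 | $1,050.93 | $3.15 | $947.71 | $106.37
6 | $106.37 | $0.32 | $106.69 | $0.00
Balance reaches $0.00 in quarter 6.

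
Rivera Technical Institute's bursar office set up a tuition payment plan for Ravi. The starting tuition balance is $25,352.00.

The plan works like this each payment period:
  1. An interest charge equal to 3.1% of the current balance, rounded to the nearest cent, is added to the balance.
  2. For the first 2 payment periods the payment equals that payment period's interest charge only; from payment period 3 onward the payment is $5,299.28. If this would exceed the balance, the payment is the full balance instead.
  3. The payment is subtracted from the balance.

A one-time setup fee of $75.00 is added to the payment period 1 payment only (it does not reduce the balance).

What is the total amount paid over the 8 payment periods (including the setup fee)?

$29,526.79

Payment period 1: opening $25,352.00; interest $785.91 → $26,137.91; payment $785.91 (+ $75.00 fee); balance $25,352.00
Payment period 2: opening $25,352.00; interest $785.91 → $26,137.91; payment $785.91; balance $25,352.00
Payment period 3: opening $25,352.00; interest $785.91 → $26,137.91; payment $5,299.28; balance $20,838.63
Payment period 4: opening $20,838.63; interest $646.00 → $21,484.63; payment $5,299.28; balance $16,185.35
Payment period 5: opening $16,185.35; interest $501.75 → $16,687.10; payment $5,299.28; balance $11,387.82
Payment period 6: opening $11,387.82; interest $353.02 → $11,740.84; payment $5,299.28; balance $6,441.56
Payment period 7: opening $6,441.56; interest $199.69 → $6,641.25; payment $5,299.28; balance $1,341.97
Payment period 8: opening $1,341.97; interest $41.60 → $1,383.57; payment $1,383.57; balance $0.00
Total paid: $29,526.79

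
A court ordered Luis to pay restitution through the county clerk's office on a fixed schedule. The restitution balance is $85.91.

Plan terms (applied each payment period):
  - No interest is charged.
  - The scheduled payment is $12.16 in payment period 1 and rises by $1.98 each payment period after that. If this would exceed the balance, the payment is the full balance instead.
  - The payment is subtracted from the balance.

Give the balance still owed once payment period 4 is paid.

# | Opening | Payment | End bal
1 | $85.91 | $12.16 | $73.75
2 | $73.75 | $14.14 | $59.61
3 | $59.61 | $16.12 | $43.49
4 | $43.49 | $18.10 | $25.39

$25.39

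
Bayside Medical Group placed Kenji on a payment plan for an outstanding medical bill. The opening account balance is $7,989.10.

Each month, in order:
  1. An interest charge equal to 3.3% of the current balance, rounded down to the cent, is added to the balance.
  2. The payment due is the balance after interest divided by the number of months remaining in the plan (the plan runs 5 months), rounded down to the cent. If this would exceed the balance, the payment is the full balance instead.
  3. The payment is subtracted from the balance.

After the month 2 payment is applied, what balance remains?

$5,115.06

Month 1: opening $7,989.10; interest $263.64 → $8,252.74; payment $1,650.54; balance $6,602.20
Month 2: opening $6,602.20; interest $217.87 → $6,820.07; payment $1,705.01; balance $5,115.06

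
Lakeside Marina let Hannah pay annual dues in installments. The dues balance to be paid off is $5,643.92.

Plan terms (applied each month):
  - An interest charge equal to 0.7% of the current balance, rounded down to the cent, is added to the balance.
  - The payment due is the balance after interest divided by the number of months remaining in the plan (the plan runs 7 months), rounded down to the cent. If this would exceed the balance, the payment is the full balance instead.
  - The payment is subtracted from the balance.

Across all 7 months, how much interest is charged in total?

Month 1: $5,643.92 +$39.50 interest = $5,683.42; pay $811.91 → $4,871.51
Month 2: $4,871.51 +$34.10 interest = $4,905.61; pay $817.60 → $4,088.01
Month 3: $4,088.01 +$28.61 interest = $4,116.62; pay $823.32 → $3,293.30
Month 4: $3,293.30 +$23.05 interest = $3,316.35; pay $829.08 → $2,487.27
Month 5: $2,487.27 +$17.41 interest = $2,504.68; pay $834.89 → $1,669.79
Month 6: $1,669.79 +$11.68 interest = $1,681.47; pay $840.73 → $840.74
Month 7: $840.74 +$5.88 interest = $846.62; pay $846.62 → $0.00
Total interest: $39.50 + $34.10 + $28.61 + $23.05 + $17.41 + $11.68 + $5.88 = $160.23

$160.23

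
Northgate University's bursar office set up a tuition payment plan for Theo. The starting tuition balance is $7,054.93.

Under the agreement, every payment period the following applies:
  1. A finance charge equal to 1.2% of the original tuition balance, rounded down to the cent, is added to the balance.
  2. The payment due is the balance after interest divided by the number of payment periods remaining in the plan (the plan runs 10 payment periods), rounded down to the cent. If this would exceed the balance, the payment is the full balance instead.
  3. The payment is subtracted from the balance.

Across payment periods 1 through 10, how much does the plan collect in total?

$7,901.43

# | Opening | Interest | Payment | End bal
1 | $7,054.93 | $84.65 | $713.95 | $6,425.63
2 | $6,425.63 | $84.65 | $723.36 | $5,786.92
3 | $5,786.92 | $84.65 | $733.94 | $5,137.63
4 | $5,137.63 | $84.65 | $746.04 | $4,476.24
5 | $4,476.24 | $84.65 | $760.14 | $3,800.75
6 | $3,800.75 | $84.65 | $777.08 | $3,108.32
7 | $3,108.32 | $84.65 | $798.24 | $2,394.73
8 | $2,394.73 | $84.65 | $826.46 | $1,652.92
9 | $1,652.92 | $84.65 | $868.78 | $868.79
10 | $868.79 | $84.65 | $953.44 | $0.00
Total paid: $7,901.43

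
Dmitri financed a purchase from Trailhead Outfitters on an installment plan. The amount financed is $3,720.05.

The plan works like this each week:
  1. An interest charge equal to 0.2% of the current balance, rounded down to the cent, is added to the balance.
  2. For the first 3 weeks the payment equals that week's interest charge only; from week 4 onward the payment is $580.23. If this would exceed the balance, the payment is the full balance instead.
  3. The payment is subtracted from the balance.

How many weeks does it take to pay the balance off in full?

# | Opening | Interest | Payment | End bal
1 | $3,720.05 | $7.44 | $7.44 | $3,720.05
2 | $3,720.05 | $7.44 | $7.44 | $3,720.05
3 | $3,720.05 | $7.44 | $7.44 | $3,720.05
4 | $3,720.05 | $7.44 | $580.23 | $3,147.26
5 | $3,147.26 | $6.29 | $580.23 | $2,573.32
6 | $2,573.32 | $5.14 | $580.23 | $1,998.23
7 | $1,998.23 | $3.99 | $580.23 | $1,421.99
8 | $1,421.99 | $2.84 | $580.23 | $844.60
9 | $844.60 | $1.68 | $580.23 | $266.05
10 | $266.05 | $0.53 | $266.58 | $0.00
Balance reaches $0.00 in week 10.

10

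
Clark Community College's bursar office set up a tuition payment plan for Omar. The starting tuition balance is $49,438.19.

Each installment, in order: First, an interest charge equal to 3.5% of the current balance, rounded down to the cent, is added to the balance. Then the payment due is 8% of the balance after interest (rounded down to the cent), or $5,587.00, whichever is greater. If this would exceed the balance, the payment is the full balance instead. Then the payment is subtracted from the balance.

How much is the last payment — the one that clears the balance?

Installment 1: opening $49,438.19; interest $1,730.33 → $51,168.52; payment $5,587.00; balance $45,581.52
Installment 2: opening $45,581.52; interest $1,595.35 → $47,176.87; payment $5,587.00; balance $41,589.87
Installment 3: opening $41,589.87; interest $1,455.64 → $43,045.51; payment $5,587.00; balance $37,458.51
Installment 4: opening $37,458.51; interest $1,311.04 → $38,769.55; payment $5,587.00; balance $33,182.55
Installment 5: opening $33,182.55; interest $1,161.38 → $34,343.93; payment $5,587.00; balance $28,756.93
Installment 6: opening $28,756.93; interest $1,006.49 → $29,763.42; payment $5,587.00; balance $24,176.42
Installment 7: opening $24,176.42; interest $846.17 → $25,022.59; payment $5,587.00; balance $19,435.59
Installment 8: opening $19,435.59; interest $680.24 → $20,115.83; payment $5,587.00; balance $14,528.83
Installment 9: opening $14,528.83; interest $508.50 → $15,037.33; payment $5,587.00; balance $9,450.33
Installment 10: opening $9,450.33; interest $330.76 → $9,781.09; payment $5,587.00; balance $4,194.09
Installment 11: opening $4,194.09; interest $146.79 → $4,340.88; payment $4,340.88; balance $0.00

$4,340.88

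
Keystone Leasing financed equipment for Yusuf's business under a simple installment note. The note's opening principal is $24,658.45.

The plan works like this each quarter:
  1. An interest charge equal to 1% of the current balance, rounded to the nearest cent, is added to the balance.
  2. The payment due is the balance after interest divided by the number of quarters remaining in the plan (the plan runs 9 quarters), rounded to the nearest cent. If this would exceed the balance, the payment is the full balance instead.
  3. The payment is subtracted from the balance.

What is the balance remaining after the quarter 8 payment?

Quarter 1: $24,658.45 +$246.58 interest = $24,905.03; pay $2,767.23 → $22,137.80
Quarter 2: $22,137.80 +$221.38 interest = $22,359.18; pay $2,794.90 → $19,564.28
Quarter 3: $19,564.28 +$195.64 interest = $19,759.92; pay $2,822.85 → $16,937.07
Quarter 4: $16,937.07 +$169.37 interest = $17,106.44; pay $2,851.07 → $14,255.37
Quarter 5: $14,255.37 +$142.55 interest = $14,397.92; pay $2,879.58 → $11,518.34
Quarter 6: $11,518.34 +$115.18 interest = $11,633.52; pay $2,908.38 → $8,725.14
Quarter 7: $8,725.14 +$87.25 interest = $8,812.39; pay $2,937.46 → $5,874.93
Quarter 8: $5,874.93 +$58.75 interest = $5,933.68; pay $2,966.84 → $2,966.84

$2,966.84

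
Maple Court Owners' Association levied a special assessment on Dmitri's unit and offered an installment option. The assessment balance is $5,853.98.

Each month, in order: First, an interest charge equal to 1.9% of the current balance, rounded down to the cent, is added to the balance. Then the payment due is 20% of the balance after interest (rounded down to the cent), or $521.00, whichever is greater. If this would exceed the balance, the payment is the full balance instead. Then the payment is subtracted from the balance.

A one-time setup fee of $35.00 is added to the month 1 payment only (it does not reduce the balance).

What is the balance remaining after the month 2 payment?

Month 1: opening $5,853.98; interest $111.22 → $5,965.20; payment $1,193.04 (+ $35.00 fee); balance $4,772.16
Month 2: opening $4,772.16; interest $90.67 → $4,862.83; payment $972.56; balance $3,890.27

$3,890.27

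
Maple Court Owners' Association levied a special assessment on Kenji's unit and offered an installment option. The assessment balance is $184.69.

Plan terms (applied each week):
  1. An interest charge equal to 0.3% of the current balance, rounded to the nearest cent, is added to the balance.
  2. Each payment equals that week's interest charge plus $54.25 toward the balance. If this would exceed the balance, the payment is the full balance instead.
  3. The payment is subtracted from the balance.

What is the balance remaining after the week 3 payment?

$21.94

Week 1: opening $184.69; interest $0.55 → $185.24; payment $54.80; balance $130.44
Week 2: opening $130.44; interest $0.39 → $130.83; payment $54.64; balance $76.19
Week 3: opening $76.19; interest $0.23 → $76.42; payment $54.48; balance $21.94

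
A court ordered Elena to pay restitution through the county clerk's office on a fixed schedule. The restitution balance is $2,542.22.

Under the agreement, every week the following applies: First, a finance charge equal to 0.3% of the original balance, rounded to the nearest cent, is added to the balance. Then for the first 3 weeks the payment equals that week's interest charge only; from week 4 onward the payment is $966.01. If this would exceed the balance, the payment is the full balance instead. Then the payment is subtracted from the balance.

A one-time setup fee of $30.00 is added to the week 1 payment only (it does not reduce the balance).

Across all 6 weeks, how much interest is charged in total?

$45.78

Week 1: $2,542.22 +$7.63 interest = $2,549.85; pay $7.63 (+ $30.00 fee) → $2,542.22
Week 2: $2,542.22 +$7.63 interest = $2,549.85; pay $7.63 → $2,542.22
Week 3: $2,542.22 +$7.63 interest = $2,549.85; pay $7.63 → $2,542.22
Week 4: $2,542.22 +$7.63 interest = $2,549.85; pay $966.01 → $1,583.84
Week 5: $1,583.84 +$7.63 interest = $1,591.47; pay $966.01 → $625.46
Week 6: $625.46 +$7.63 interest = $633.09; pay $633.09 → $0.00
Total interest: $7.63 + $7.63 + $7.63 + $7.63 + $7.63 + $7.63 = $45.78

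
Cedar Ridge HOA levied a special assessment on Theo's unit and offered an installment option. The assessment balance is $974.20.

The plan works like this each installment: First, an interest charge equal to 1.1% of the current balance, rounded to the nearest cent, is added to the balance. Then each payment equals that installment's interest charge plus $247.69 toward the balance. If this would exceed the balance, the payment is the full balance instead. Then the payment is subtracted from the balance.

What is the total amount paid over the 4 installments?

$1,000.72

Installment 1: opening $974.20; interest $10.72 → $984.92; payment $258.41; balance $726.51
Installment 2: opening $726.51; interest $7.99 → $734.50; payment $255.68; balance $478.82
Installment 3: opening $478.82; interest $5.27 → $484.09; payment $252.96; balance $231.13
Installment 4: opening $231.13; interest $2.54 → $233.67; payment $233.67; balance $0.00
Total paid: $1,000.72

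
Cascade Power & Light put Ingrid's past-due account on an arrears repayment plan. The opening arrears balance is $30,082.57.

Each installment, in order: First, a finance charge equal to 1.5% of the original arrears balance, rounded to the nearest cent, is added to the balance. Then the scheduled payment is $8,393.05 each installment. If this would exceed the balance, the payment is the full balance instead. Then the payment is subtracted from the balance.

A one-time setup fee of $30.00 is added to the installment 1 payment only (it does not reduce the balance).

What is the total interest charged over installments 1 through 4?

Installment 1: $30,082.57 +$451.24 interest = $30,533.81; pay $8,393.05 (+ $30.00 fee) → $22,140.76
Installment 2: $22,140.76 +$451.24 interest = $22,592.00; pay $8,393.05 → $14,198.95
Installment 3: $14,198.95 +$451.24 interest = $14,650.19; pay $8,393.05 → $6,257.14
Installment 4: $6,257.14 +$451.24 interest = $6,708.38; pay $6,708.38 → $0.00
Total interest: $451.24 + $451.24 + $451.24 + $451.24 = $1,804.96

$1,804.96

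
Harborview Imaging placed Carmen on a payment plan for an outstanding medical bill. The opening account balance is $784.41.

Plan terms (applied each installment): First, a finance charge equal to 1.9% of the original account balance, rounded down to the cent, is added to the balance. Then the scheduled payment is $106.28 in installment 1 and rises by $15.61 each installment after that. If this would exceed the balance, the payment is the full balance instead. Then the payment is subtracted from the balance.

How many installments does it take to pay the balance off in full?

7

# | Opening | Interest | Payment | End bal
1 | $784.41 | $14.90 | $106.28 | $693.03
2 | $693.03 | $14.90 | $121.89 | $586.04
3 | $586.04 | $14.90 | $137.50 | $463.44
4 | $463.44 | $14.90 | $153.11 | $325.23
5 | $325.23 | $14.90 | $168.72 | $171.41
6 | $171.41 | $14.90 | $184.33 | $1.98
7 | $1.98 | $14.90 | $16.88 | $0.00
Balance reaches $0.00 in installment 7.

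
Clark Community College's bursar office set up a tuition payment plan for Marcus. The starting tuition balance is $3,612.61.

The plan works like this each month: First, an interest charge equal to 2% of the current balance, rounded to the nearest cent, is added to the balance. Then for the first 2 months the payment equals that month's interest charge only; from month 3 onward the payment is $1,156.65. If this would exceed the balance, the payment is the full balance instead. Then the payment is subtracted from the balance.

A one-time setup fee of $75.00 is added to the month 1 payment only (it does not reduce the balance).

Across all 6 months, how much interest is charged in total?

$301.63

Month 1: opening $3,612.61; interest $72.25 → $3,684.86; payment $72.25 (+ $75.00 fee); balance $3,612.61
Month 2: opening $3,612.61; interest $72.25 → $3,684.86; payment $72.25; balance $3,612.61
Month 3: opening $3,612.61; interest $72.25 → $3,684.86; payment $1,156.65; balance $2,528.21
Month 4: opening $2,528.21; interest $50.56 → $2,578.77; payment $1,156.65; balance $1,422.12
Month 5: opening $1,422.12; interest $28.44 → $1,450.56; payment $1,156.65; balance $293.91
Month 6: opening $293.91; interest $5.88 → $299.79; payment $299.79; balance $0.00
Total interest: $72.25 + $72.25 + $72.25 + $50.56 + $28.44 + $5.88 = $301.63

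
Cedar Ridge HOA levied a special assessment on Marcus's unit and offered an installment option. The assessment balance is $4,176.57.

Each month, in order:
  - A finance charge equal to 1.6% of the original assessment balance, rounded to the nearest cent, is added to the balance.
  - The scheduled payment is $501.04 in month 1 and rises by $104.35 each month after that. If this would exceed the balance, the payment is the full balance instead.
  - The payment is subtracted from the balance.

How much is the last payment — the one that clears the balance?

$72.89

Month 1: $4,176.57 +$66.83 interest = $4,243.40; pay $501.04 → $3,742.36
Month 2: $3,742.36 +$66.83 interest = $3,809.19; pay $605.39 → $3,203.80
Month 3: $3,203.80 +$66.83 interest = $3,270.63; pay $709.74 → $2,560.89
Month 4: $2,560.89 +$66.83 interest = $2,627.72; pay $814.09 → $1,813.63
Month 5: $1,813.63 +$66.83 interest = $1,880.46; pay $918.44 → $962.02
Month 6: $962.02 +$66.83 interest = $1,028.85; pay $1,022.79 → $6.06
Month 7: $6.06 +$66.83 interest = $72.89; pay $72.89 → $0.00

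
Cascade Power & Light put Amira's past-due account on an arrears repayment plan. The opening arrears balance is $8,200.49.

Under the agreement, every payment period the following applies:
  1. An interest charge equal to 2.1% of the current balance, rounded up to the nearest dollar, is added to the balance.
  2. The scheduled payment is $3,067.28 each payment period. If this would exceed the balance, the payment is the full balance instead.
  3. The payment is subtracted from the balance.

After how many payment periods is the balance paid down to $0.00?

3

Payment period 1: $8,200.49 +$173.00 interest = $8,373.49; pay $3,067.28 → $5,306.21
Payment period 2: $5,306.21 +$112.00 interest = $5,418.21; pay $3,067.28 → $2,350.93
Payment period 3: $2,350.93 +$50.00 interest = $2,400.93; pay $2,400.93 → $0.00
Balance reaches $0.00 in payment period 3.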